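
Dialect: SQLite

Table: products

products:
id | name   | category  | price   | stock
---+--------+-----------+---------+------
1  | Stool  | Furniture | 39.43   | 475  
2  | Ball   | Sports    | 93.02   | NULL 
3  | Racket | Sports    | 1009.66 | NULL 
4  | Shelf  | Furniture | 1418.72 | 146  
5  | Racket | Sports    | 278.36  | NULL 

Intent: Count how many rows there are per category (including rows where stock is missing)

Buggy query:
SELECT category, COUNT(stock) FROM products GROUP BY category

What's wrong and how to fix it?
Bug: COUNT(column) counts non-NULL values only; rows with NULL stock aren't counted

Fix: Use COUNT(*) to count all rows regardless of NULL

Corrected query:
SELECT category, COUNT(*) FROM products GROUP BY category

Result:
category  | COUNT(*)
----------+---------
Furniture | 2       
Sports    | 3       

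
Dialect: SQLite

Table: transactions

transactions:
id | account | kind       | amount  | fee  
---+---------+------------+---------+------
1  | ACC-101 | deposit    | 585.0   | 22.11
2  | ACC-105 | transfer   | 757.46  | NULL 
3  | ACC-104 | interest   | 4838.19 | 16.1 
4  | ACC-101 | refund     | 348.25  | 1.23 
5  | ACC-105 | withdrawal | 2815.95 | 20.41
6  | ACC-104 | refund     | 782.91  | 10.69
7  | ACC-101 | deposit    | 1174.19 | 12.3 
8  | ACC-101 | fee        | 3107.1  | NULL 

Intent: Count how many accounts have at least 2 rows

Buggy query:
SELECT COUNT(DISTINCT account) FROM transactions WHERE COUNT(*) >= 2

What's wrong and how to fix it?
Bug: COUNT(*) cannot appear in WHERE; the per-group count doesn't exist yet

Fix: Use a subquery that GROUPs and filters with HAVING, then count its rows

Corrected query:
SELECT COUNT(*) FROM (SELECT account FROM transactions GROUP BY account HAVING COUNT(*) >= 2)

Result:
COUNT(*)
--------
3       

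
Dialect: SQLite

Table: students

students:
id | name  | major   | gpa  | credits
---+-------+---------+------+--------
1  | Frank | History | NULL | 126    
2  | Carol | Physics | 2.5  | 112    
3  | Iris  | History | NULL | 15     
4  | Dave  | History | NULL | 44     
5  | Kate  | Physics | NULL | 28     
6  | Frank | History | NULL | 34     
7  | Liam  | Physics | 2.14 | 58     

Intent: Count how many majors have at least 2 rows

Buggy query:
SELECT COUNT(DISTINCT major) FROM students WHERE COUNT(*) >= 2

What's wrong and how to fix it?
Bug: COUNT(*) cannot appear in WHERE; the per-group count doesn't exist yet

Fix: Group first with HAVING COUNT(*) >= 2, then COUNT the resulting groups

Corrected query:
SELECT COUNT(*) FROM (SELECT major FROM students GROUP BY major HAVING COUNT(*) >= 2)

Result:
COUNT(*)
--------
2       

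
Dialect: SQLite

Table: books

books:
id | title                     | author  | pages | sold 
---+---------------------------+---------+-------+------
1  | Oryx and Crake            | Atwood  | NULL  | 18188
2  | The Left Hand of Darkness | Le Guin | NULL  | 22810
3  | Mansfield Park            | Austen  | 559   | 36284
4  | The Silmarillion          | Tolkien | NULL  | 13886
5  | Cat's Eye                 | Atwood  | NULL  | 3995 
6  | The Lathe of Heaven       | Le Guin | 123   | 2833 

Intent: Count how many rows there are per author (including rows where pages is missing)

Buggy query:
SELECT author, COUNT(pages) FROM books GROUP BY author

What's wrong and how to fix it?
Bug: COUNT(column) counts non-NULL values only; rows with NULL pages aren't counted

Fix: Replace COUNT(pages) with COUNT(*)

Corrected query:
SELECT author, COUNT(*) FROM books GROUP BY author

Result:
author  | COUNT(*)
--------+---------
Atwood  | 2       
Austen  | 1       
Le Guin | 2       
Tolkien | 1       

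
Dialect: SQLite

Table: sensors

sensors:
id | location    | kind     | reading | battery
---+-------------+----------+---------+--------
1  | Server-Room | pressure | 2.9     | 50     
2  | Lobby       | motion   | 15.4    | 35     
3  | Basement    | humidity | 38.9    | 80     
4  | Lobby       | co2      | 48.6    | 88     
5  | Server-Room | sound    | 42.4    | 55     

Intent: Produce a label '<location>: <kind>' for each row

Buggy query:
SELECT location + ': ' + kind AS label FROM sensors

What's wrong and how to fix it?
Bug: SQLite uses || for string concatenation; + coerces text to numbers (yielding 0)

Fix: Use the || operator for string concatenation

Corrected query:
SELECT location || ': ' || kind AS label FROM sensors

Result:
label                
---------------------
Server-Room: pressure
Lobby: motion        
Basement: humidity   
Lobby: co2           
Server-Room: sound   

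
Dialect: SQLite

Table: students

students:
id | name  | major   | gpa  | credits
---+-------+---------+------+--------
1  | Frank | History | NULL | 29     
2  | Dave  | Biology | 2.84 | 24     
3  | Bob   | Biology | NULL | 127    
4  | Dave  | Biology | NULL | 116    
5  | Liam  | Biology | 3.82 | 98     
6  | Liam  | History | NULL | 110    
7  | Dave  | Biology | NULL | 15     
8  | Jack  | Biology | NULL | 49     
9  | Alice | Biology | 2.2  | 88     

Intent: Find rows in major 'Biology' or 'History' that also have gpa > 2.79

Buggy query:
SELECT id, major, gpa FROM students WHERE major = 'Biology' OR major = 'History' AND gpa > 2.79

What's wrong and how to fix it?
Bug: Without parentheses, AND is evaluated before OR, so the gpa filter only applies to the 'History' branch

Fix: Add parentheses around the OR so the AND applies to both alternatives

Corrected query:
SELECT id, major, gpa FROM students WHERE (major = 'Biology' OR major = 'History') AND gpa > 2.79

Result:
id | major   | gpa 
---+---------+-----
2  | Biology | 2.84
5  | Biology | 3.82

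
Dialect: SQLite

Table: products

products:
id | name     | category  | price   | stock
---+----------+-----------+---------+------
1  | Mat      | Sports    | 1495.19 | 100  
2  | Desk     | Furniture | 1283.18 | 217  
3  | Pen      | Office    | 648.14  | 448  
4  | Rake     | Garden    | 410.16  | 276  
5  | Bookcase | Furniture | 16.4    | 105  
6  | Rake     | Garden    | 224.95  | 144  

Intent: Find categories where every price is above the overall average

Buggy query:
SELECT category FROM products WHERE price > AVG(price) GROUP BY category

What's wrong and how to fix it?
Bug: AVG() is an aggregate; it can't sit directly in WHERE

Fix: Use a subquery for AVG and a HAVING MIN(...) filter so the condition holds for every row in the group

Corrected query:
SELECT category FROM products GROUP BY category HAVING MIN(price) > (SELECT AVG(price) FROM products)

Result:
category
--------
Sports  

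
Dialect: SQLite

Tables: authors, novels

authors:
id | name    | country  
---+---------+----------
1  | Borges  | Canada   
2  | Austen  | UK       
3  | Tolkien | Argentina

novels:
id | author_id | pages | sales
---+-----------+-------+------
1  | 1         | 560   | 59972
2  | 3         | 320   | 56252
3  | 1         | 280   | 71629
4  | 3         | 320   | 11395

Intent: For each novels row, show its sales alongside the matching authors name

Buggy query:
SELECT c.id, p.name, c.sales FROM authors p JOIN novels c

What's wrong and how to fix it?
Bug: Missing join condition: each novels row is matched to all authors rows instead of just its own

Fix: Add ON c.author_id = p.id to the JOIN

Corrected query:
SELECT c.id, p.name, c.sales FROM authors p JOIN novels c ON c.author_id = p.id

Result:
id | name    | sales
---+---------+------
1  | Borges  | 59972
2  | Tolkien | 56252
3  | Borges  | 71629
4  | Tolkien | 11395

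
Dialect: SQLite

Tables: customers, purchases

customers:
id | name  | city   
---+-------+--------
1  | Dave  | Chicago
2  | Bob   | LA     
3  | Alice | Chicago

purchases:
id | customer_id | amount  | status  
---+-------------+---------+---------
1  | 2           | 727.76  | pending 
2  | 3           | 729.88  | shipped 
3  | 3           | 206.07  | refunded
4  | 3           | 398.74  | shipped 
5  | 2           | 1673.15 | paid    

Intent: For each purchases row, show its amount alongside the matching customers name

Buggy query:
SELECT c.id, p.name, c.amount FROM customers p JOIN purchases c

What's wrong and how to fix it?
Bug: Missing join condition: each purchases row is matched to all customers rows instead of just its own

Fix: Add ON c.customer_id = p.id to the JOIN

Corrected query:
SELECT c.id, p.name, c.amount FROM customers p JOIN purchases c ON c.customer_id = p.id

Result:
id | name  | amount 
---+-------+--------
1  | Bob   | 727.76 
2  | Alice | 729.88 
3  | Alice | 206.07 
4  | Alice | 398.74 
5  | Bob   | 1673.15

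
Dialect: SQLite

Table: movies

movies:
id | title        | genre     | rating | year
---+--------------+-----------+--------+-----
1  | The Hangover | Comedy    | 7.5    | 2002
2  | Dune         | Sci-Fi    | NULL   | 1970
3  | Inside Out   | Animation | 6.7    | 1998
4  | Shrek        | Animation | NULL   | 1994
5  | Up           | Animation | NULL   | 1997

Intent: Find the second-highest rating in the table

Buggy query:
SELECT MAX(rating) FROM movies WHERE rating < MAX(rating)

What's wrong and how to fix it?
Bug: The inner MAX is an aggregate inside WHERE, which is not allowed

Fix: Compute the overall MAX in a subquery, then take MAX of rows below it

Corrected query:
SELECT MAX(rating) FROM movies WHERE rating < (SELECT MAX(rating) FROM movies)

Result:
MAX(rating)
-----------
6.7        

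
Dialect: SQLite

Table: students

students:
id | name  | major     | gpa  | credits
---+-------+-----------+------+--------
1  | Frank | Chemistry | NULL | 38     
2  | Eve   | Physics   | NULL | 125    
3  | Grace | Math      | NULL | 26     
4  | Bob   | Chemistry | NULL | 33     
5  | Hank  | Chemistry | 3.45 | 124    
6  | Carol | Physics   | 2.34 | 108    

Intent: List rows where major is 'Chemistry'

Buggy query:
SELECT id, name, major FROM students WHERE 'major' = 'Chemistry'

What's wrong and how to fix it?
Bug: Single quotes denote string literals in SQL; the column name is being compared as a constant string

Fix: Reference the column as major without single quotes

Corrected query:
SELECT id, name, major FROM students WHERE major = 'Chemistry'

Result:
id | name  | major    
---+-------+----------
1  | Frank | Chemistry
4  | Bob   | Chemistry
5  | Hank  | Chemistry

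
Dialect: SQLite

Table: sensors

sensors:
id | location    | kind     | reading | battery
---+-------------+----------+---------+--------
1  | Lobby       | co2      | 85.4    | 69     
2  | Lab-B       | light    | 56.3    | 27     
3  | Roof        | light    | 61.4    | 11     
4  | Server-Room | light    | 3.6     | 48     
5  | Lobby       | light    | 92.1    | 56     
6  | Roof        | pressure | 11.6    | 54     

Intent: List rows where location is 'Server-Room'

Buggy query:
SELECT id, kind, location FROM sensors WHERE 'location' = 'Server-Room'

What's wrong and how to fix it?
Bug: Single quotes denote string literals in SQL; the column name is being compared as a constant string

Fix: Reference the column as location without single quotes

Corrected query:
SELECT id, kind, location FROM sensors WHERE location = 'Server-Room'

Result:
id | kind  | location   
---+-------+------------
4  | light | Server-Room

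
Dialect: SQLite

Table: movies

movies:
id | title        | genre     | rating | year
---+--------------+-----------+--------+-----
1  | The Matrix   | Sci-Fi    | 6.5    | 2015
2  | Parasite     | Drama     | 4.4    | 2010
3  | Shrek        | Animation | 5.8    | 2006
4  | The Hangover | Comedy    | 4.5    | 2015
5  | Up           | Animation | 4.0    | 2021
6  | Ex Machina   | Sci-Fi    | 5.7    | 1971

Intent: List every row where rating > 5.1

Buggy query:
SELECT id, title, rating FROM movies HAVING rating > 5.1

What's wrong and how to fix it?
Bug: HAVING filters the output of aggregation, but this query has no GROUP BY and no aggregate functions, so SQLite rejects it (HAVING clause on a non-aggregate query); the condition here is per row

Fix: Replace HAVING with WHERE since the condition applies to individual rows

Corrected query:
SELECT id, title, rating FROM movies WHERE rating > 5.1

Result:
id | title      | rating
---+------------+-------
1  | The Matrix | 6.5   
3  | Shrek      | 5.8   
6  | Ex Machina | 5.7   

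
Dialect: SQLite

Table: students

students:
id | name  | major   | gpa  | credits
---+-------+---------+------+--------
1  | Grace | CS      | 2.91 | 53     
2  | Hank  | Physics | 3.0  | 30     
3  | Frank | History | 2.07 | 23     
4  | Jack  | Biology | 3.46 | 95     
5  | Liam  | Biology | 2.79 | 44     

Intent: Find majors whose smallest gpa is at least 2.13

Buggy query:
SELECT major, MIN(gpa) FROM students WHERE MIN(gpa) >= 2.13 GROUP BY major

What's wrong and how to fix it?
Bug: Aggregates like MIN are computed per group after WHERE runs

Fix: Replace WHERE with HAVING after the GROUP BY

Corrected query:
SELECT major, MIN(gpa) FROM students GROUP BY major HAVING MIN(gpa) >= 2.13

Result:
major   | MIN(gpa)
--------+---------
Biology | 2.79    
CS      | 2.91    
Physics | 3       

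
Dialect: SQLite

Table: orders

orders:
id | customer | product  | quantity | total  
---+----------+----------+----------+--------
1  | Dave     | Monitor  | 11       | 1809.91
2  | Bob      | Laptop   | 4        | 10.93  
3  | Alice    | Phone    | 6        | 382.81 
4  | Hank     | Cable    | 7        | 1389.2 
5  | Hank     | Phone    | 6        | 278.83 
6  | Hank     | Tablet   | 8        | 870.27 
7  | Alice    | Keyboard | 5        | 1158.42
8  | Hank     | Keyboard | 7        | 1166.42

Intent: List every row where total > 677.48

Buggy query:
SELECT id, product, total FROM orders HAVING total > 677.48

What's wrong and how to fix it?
Bug: HAVING filters the output of aggregation, but this query has no GROUP BY and no aggregate functions, so SQLite rejects it (HAVING clause on a non-aggregate query); the condition here is per row

Fix: Replace HAVING with WHERE since the condition applies to individual rows

Corrected query:
SELECT id, product, total FROM orders WHERE total > 677.48

Result:
id | product  | total  
---+----------+--------
1  | Monitor  | 1809.91
4  | Cable    | 1389.2 
6  | Tablet   | 870.27 
7  | Keyboard | 1158.42
8  | Keyboard | 1166.42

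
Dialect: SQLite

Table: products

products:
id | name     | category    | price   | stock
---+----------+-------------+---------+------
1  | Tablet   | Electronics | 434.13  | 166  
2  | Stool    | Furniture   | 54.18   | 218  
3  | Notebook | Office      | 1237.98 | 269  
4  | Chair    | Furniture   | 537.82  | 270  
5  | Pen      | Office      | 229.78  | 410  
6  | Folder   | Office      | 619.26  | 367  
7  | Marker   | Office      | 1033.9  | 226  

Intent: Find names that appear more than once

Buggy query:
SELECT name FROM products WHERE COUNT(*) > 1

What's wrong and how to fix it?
Bug: WHERE can't reference COUNT(*); aggregates are computed after WHERE

Fix: GROUP BY name, then filter groups with HAVING COUNT(*) > 1

Corrected query:
SELECT name FROM products GROUP BY name HAVING COUNT(*) > 1

Result:
(no rows)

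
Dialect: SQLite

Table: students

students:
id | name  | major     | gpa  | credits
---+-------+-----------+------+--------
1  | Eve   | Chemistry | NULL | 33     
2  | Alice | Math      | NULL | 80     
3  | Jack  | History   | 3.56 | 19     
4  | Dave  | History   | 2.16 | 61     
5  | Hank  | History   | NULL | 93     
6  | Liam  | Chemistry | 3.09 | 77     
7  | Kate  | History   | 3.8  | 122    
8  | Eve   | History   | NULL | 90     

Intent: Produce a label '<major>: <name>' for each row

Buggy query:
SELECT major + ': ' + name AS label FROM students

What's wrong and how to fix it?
Bug: SQLite uses || for string concatenation; + coerces text to numbers (yielding 0)

Fix: Replace + with || to concatenate text

Corrected query:
SELECT major || ': ' || name AS label FROM students

Result:
label          
---------------
Chemistry: Eve 
Math: Alice    
History: Jack  
History: Dave  
History: Hank  
Chemistry: Liam
History: Kate  
History: Eve   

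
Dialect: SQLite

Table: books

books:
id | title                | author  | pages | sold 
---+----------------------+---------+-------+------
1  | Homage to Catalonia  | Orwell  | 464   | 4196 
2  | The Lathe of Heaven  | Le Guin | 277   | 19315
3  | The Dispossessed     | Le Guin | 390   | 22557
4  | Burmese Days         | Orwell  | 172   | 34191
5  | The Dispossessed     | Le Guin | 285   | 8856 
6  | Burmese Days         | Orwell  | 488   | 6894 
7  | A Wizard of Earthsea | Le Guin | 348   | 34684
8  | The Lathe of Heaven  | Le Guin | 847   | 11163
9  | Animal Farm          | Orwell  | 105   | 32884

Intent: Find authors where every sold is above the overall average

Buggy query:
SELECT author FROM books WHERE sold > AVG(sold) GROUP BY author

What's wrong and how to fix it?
Bug: WHERE evaluates per row before aggregation, so AVG() is unavailable

Fix: Compute the overall average in a scalar subquery and compare each group's MIN against it in HAVING

Corrected query:
SELECT author FROM books GROUP BY author HAVING MIN(sold) > (SELECT AVG(sold) FROM books)

Result:
(no rows)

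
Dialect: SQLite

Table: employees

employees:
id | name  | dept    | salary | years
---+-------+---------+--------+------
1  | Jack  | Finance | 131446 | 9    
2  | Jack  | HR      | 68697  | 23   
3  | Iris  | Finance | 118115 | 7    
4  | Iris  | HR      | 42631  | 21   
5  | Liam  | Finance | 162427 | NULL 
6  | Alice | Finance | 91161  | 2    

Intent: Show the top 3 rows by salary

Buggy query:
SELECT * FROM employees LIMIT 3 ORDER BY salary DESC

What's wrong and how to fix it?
Bug: ORDER BY cannot follow LIMIT; LIMIT is the final clause

Fix: Swap the clauses: ORDER BY first, then LIMIT

Corrected query:
SELECT * FROM employees ORDER BY salary DESC LIMIT 3

Result:
id | name | dept    | salary | years
---+------+---------+--------+------
5  | Liam | Finance | 162427 | NULL 
1  | Jack | Finance | 131446 | 9    
3  | Iris | Finance | 118115 | 7    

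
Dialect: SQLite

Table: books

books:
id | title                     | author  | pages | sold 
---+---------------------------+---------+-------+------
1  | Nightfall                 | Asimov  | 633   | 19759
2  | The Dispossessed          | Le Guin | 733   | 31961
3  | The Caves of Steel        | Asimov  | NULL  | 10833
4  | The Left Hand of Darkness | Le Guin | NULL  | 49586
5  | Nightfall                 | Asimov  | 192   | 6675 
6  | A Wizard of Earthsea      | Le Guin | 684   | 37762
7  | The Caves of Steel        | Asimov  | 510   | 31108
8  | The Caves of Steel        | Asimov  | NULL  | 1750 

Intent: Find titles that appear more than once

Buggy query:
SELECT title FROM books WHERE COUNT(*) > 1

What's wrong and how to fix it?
Bug: WHERE can't reference COUNT(*); aggregates are computed after WHERE

Fix: GROUP BY title, then filter groups with HAVING COUNT(*) > 1

Corrected query:
SELECT title FROM books GROUP BY title HAVING COUNT(*) > 1

Result:
title             
------------------
Nightfall         
The Caves of Steel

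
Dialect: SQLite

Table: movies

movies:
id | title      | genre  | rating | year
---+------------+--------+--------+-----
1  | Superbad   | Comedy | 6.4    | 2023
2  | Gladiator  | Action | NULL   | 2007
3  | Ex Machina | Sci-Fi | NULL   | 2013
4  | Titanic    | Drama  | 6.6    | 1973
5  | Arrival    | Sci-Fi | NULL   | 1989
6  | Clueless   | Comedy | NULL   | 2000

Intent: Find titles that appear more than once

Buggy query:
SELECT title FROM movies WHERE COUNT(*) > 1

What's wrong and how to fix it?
Bug: COUNT(*) is an aggregate and cannot be used in WHERE

Fix: GROUP BY title, then filter groups with HAVING COUNT(*) > 1

Corrected query:
SELECT title FROM movies GROUP BY title HAVING COUNT(*) > 1

Result:
(no rows)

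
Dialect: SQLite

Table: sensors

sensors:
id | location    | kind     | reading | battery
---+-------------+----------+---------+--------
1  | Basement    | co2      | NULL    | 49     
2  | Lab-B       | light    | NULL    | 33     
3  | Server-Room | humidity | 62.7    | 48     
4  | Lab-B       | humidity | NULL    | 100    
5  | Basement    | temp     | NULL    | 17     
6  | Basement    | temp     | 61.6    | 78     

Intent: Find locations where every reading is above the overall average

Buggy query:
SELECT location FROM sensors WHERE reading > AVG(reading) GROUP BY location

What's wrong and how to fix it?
Bug: WHERE evaluates per row before aggregation, so AVG() is unavailable

Fix: Use a subquery for AVG and a HAVING MIN(...) filter so the condition holds for every row in the group

Corrected query:
SELECT location FROM sensors GROUP BY location HAVING MIN(reading) > (SELECT AVG(reading) FROM sensors)

Result:
location   
-----------
Server-Room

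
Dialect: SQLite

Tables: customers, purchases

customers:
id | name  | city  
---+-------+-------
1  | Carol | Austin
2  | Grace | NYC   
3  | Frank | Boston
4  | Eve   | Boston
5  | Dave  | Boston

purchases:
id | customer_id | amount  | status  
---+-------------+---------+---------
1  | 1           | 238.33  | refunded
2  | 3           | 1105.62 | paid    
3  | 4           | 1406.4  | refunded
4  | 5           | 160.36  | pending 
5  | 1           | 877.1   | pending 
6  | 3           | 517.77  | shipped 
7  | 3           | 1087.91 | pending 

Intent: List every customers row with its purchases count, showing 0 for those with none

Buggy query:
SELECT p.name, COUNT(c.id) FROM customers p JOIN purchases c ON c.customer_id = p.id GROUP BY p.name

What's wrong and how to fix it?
Bug: INNER JOIN drops customers rows that have no matching purchases rows

Fix: Use LEFT JOIN so parents without children still appear (COUNT(c.id) gives 0)

Corrected query:
SELECT p.name, COUNT(c.id) FROM customers p LEFT JOIN purchases c ON c.customer_id = p.id GROUP BY p.name

Result:
name  | COUNT(c.id)
------+------------
Carol | 2          
Dave  | 1          
Eve   | 1          
Frank | 3          
Grace | 0          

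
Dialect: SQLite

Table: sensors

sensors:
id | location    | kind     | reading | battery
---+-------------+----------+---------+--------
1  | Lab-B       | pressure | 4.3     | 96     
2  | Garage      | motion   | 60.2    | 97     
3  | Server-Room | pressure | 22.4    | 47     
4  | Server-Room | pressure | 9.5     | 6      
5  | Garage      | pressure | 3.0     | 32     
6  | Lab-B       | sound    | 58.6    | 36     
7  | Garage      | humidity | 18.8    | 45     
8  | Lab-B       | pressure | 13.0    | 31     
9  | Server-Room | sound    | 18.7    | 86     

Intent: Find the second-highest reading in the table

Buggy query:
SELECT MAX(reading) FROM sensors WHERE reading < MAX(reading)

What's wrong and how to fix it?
Bug: The inner MAX is an aggregate inside WHERE, which is not allowed

Fix: Put the inner MAX in a scalar subquery

Corrected query:
SELECT MAX(reading) FROM sensors WHERE reading < (SELECT MAX(reading) FROM sensors)

Result:
MAX(reading)
------------
58.6        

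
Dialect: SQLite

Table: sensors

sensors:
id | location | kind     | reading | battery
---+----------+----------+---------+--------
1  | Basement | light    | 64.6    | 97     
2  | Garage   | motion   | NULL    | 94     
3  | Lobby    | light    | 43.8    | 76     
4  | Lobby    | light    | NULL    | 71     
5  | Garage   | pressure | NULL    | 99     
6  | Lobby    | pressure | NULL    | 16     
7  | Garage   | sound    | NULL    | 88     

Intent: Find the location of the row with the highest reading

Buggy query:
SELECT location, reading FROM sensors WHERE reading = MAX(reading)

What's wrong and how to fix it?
Bug: MAX(reading) is an aggregate and cannot be used directly in WHERE

Fix: Wrap MAX in a scalar subquery so WHERE compares against a single value

Corrected query:
SELECT location, reading FROM sensors WHERE reading = (SELECT MAX(reading) FROM sensors)

Result:
location | reading
---------+--------
Basement | 64.6   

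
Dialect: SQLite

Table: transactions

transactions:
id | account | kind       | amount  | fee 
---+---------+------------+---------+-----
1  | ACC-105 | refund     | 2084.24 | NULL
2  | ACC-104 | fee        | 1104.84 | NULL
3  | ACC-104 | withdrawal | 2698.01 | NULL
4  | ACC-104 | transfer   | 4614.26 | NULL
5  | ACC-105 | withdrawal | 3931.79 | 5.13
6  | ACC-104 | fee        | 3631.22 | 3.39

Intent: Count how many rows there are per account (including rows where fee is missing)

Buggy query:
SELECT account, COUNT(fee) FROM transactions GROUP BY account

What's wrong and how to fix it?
Bug: COUNT(fee) skips NULLs, so groups with missing fee are undercounted

Fix: Use COUNT(*) to count all rows regardless of NULL

Corrected query:
SELECT account, COUNT(*) FROM transactions GROUP BY account

Result:
account | COUNT(*)
--------+---------
ACC-104 | 4       
ACC-105 | 2       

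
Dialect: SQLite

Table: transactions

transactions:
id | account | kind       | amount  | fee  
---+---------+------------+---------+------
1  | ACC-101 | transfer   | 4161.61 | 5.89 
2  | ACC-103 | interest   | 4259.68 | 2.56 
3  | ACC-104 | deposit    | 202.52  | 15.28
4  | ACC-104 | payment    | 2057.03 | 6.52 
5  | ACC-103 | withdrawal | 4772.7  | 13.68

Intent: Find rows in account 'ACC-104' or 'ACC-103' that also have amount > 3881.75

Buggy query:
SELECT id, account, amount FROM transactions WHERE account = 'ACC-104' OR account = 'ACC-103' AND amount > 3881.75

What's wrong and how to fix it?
Bug: Without parentheses, AND is evaluated before OR, so the amount filter only applies to the 'ACC-103' branch

Fix: Add parentheses around the OR so the AND applies to both alternatives

Corrected query:
SELECT id, account, amount FROM transactions WHERE (account = 'ACC-104' OR account = 'ACC-103') AND amount > 3881.75

Result:
id | account | amount 
---+---------+--------
2  | ACC-103 | 4259.68
5  | ACC-103 | 4772.7 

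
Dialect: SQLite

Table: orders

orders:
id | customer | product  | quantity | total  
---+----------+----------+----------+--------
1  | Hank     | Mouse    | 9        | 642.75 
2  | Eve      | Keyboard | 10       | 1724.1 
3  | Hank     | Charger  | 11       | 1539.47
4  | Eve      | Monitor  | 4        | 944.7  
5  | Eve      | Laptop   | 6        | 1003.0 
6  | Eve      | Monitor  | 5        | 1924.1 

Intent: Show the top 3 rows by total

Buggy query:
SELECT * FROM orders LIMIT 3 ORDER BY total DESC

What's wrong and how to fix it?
Bug: LIMIT must come after ORDER BY

Fix: Sort with ORDER BY, then apply LIMIT

Corrected query:
SELECT * FROM orders ORDER BY total DESC LIMIT 3

Result:
id | customer | product  | quantity | total  
---+----------+----------+----------+--------
6  | Eve      | Monitor  | 5        | 1924.1 
2  | Eve      | Keyboard | 10       | 1724.1 
3  | Hank     | Charger  | 11       | 1539.47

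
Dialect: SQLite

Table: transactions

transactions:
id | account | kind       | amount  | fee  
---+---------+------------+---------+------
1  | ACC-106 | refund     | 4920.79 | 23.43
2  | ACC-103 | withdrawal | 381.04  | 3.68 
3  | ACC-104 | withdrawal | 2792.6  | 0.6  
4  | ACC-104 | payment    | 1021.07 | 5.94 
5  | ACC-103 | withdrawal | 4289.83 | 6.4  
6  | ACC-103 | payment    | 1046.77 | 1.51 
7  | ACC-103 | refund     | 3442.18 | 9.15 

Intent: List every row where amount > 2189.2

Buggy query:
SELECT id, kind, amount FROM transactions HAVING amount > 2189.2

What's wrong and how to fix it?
Bug: HAVING filters the output of aggregation, but this query has no GROUP BY and no aggregate functions, so SQLite rejects it (HAVING clause on a non-aggregate query); the condition here is per row

Fix: Replace HAVING with WHERE since the condition applies to individual rows

Corrected query:
SELECT id, kind, amount FROM transactions WHERE amount > 2189.2

Result:
id | kind       | amount 
---+------------+--------
1  | refund     | 4920.79
3  | withdrawal | 2792.6 
5  | withdrawal | 4289.83
7  | refund     | 3442.18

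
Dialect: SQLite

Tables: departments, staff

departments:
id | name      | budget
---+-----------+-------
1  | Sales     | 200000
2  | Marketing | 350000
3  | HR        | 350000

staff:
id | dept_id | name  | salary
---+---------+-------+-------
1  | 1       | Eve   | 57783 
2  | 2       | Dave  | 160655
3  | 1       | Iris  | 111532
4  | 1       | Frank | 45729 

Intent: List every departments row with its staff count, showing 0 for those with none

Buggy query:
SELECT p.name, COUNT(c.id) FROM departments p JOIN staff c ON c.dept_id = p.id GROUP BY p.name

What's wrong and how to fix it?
Bug: INNER JOIN drops departments rows that have no matching staff rows

Fix: Use LEFT JOIN so parents without children still appear (COUNT(c.id) gives 0)

Corrected query:
SELECT p.name, COUNT(c.id) FROM departments p LEFT JOIN staff c ON c.dept_id = p.id GROUP BY p.name

Result:
name      | COUNT(c.id)
----------+------------
HR        | 0          
Marketing | 1          
Sales     | 3          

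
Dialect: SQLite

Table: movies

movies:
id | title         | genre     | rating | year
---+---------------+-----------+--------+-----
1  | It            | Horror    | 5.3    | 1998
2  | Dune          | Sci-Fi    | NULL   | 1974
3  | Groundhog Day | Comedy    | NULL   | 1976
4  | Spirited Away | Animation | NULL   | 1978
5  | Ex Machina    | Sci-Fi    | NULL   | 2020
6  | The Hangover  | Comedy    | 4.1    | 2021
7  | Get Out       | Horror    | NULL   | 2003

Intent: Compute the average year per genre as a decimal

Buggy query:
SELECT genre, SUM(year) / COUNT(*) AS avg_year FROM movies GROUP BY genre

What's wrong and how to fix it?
Bug: SUM(year) and COUNT(*) are both integers; the division truncates the fractional part

Fix: Cast one side to REAL so the division keeps the fractional part

Corrected query:
SELECT genre, SUM(year) * 1.0 / COUNT(*) AS avg_year FROM movies GROUP BY genre

Result:
genre     | avg_year
----------+---------
Animation | 1978    
Comedy    | 1998.5  
Horror    | 2000.5  
Sci-Fi    | 1997    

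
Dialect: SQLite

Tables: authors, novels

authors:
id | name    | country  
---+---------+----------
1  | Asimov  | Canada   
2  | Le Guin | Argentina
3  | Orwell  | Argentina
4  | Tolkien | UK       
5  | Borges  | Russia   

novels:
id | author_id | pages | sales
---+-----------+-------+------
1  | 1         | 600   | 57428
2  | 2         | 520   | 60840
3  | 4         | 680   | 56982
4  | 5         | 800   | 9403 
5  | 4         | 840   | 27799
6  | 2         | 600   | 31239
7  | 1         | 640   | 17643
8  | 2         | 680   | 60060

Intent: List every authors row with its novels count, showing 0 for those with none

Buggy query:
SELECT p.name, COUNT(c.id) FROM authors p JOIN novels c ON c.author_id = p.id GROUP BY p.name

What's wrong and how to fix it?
Bug: INNER JOIN drops authors rows that have no matching novels rows

Fix: Use LEFT JOIN so parents without children still appear (COUNT(c.id) gives 0)

Corrected query:
SELECT p.name, COUNT(c.id) FROM authors p LEFT JOIN novels c ON c.author_id = p.id GROUP BY p.name

Result:
name    | COUNT(c.id)
--------+------------
Asimov  | 2          
Borges  | 1          
Le Guin | 3          
Orwell  | 0          
Tolkien | 2          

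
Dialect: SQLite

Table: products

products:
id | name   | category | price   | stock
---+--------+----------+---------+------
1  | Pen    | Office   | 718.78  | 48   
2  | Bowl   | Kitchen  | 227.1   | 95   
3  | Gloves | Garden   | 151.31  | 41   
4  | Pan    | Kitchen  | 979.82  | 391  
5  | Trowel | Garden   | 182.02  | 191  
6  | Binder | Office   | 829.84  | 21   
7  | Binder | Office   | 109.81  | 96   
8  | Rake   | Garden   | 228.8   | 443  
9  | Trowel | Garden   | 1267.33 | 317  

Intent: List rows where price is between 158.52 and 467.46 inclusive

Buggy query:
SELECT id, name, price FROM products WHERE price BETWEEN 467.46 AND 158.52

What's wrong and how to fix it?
Bug: The bounds are reversed; BETWEEN a AND b requires a <= b to match anything

Fix: Swap the bounds so the smaller value comes first

Corrected query:
SELECT id, name, price FROM products WHERE price BETWEEN 158.52 AND 467.46

Result:
id | name   | price 
---+--------+-------
2  | Bowl   | 227.1 
5  | Trowel | 182.02
8  | Rake   | 228.8 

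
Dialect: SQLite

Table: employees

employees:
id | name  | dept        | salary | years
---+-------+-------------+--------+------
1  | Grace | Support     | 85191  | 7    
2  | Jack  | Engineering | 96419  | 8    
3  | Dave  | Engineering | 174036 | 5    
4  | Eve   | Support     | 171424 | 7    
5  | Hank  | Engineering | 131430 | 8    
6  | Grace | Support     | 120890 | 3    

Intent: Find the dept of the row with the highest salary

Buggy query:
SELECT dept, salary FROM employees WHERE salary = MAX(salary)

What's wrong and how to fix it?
Bug: WHERE is evaluated per row; an aggregate over the whole table isn't defined there

Fix: Use a subquery: WHERE salary = (SELECT MAX(salary) FROM employees)

Corrected query:
SELECT dept, salary FROM employees WHERE salary = (SELECT MAX(salary) FROM employees)

Result:
dept        | salary
------------+-------
Engineering | 174036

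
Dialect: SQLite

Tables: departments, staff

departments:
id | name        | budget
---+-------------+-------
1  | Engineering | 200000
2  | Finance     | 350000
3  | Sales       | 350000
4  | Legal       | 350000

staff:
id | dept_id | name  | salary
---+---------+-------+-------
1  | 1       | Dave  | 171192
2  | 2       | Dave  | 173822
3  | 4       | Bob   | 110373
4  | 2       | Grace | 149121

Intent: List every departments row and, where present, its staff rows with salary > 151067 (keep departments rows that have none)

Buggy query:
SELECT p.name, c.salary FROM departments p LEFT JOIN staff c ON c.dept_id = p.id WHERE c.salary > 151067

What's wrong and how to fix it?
Bug: A WHERE condition on the right-hand table after LEFT JOIN drops unmatched parents

Fix: Put 'c.salary > 151067' in the JOIN's ON clause instead of WHERE

Corrected query:
SELECT p.name, c.salary FROM departments p LEFT JOIN staff c ON c.dept_id = p.id AND c.salary > 151067

Result:
name        | salary
------------+-------
Engineering | 171192
Finance     | 173822
Sales       | NULL  
Legal       | NULL  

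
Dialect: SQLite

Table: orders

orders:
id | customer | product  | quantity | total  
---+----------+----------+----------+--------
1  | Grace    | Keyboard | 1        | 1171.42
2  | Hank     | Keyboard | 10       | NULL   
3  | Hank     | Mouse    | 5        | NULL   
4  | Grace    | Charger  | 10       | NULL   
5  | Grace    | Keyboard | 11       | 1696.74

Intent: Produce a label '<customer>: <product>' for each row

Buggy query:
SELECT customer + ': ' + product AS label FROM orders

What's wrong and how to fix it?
Bug: SQLite uses || for string concatenation; + coerces text to numbers (yielding 0)

Fix: Use the || operator for string concatenation

Corrected query:
SELECT customer || ': ' || product AS label FROM orders

Result:
label          
---------------
Grace: Keyboard
Hank: Keyboard 
Hank: Mouse    
Grace: Charger 
Grace: Keyboard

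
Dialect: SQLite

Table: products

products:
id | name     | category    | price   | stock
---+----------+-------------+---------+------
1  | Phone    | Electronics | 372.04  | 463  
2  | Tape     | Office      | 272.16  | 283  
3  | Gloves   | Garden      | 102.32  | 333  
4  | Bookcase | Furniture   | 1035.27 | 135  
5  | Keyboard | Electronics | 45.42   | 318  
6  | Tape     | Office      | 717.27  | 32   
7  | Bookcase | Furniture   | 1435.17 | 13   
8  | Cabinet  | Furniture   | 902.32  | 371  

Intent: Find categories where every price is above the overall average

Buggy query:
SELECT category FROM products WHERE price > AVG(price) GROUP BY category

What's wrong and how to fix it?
Bug: AVG() is an aggregate; it can't sit directly in WHERE

Fix: Compute the overall average in a scalar subquery and compare each group's MIN against it in HAVING

Corrected query:
SELECT category FROM products GROUP BY category HAVING MIN(price) > (SELECT AVG(price) FROM products)

Result:
category 
---------
Furniture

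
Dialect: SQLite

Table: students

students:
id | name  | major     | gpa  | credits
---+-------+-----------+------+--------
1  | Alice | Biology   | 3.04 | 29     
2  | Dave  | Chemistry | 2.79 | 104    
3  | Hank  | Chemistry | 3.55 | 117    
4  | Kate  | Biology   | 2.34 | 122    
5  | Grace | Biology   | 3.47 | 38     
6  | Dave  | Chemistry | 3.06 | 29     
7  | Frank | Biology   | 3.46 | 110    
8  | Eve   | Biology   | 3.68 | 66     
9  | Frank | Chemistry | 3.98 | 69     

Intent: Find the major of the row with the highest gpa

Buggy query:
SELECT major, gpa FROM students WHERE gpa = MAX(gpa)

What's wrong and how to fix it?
Bug: WHERE is evaluated per row; an aggregate over the whole table isn't defined there

Fix: Wrap MAX in a scalar subquery so WHERE compares against a single value

Corrected query:
SELECT major, gpa FROM students WHERE gpa = (SELECT MAX(gpa) FROM students)

Result:
major     | gpa 
----------+-----
Chemistry | 3.98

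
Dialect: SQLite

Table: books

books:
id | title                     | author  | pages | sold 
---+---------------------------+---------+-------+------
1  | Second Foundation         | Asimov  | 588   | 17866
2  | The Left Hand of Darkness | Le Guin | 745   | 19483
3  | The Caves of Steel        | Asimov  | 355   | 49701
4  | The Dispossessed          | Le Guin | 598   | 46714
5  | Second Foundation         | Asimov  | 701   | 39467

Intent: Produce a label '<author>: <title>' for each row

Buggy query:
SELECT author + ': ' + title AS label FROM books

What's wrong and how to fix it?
Bug: SQLite uses || for string concatenation; + coerces text to numbers (yielding 0)

Fix: Use the || operator for string concatenation

Corrected query:
SELECT author || ': ' || title AS label FROM books

Result:
label                             
----------------------------------
Asimov: Second Foundation         
Le Guin: The Left Hand of Darkness
Asimov: The Caves of Steel        
Le Guin: The Dispossessed         
Asimov: Second Foundation         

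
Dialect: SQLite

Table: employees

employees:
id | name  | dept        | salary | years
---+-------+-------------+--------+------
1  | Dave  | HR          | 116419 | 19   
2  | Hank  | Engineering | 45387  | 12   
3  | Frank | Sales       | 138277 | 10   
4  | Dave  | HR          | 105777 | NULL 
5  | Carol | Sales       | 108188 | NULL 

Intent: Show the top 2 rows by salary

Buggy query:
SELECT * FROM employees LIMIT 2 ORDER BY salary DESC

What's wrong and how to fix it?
Bug: LIMIT must come after ORDER BY

Fix: Sort with ORDER BY, then apply LIMIT

Corrected query:
SELECT * FROM employees ORDER BY salary DESC LIMIT 2

Result:
id | name  | dept  | salary | years
---+-------+-------+--------+------
3  | Frank | Sales | 138277 | 10   
1  | Dave  | HR    | 116419 | 19   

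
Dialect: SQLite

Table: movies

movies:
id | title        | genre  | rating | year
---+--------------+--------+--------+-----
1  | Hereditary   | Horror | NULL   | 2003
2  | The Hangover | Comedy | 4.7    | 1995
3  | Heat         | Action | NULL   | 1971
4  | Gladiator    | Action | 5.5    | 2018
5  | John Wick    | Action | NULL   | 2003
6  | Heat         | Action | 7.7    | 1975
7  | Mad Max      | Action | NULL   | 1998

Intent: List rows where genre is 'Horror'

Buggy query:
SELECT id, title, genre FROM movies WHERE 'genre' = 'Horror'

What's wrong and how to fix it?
Bug: Single quotes denote string literals in SQL; the column name is being compared as a constant string

Fix: Reference the column as genre without single quotes

Corrected query:
SELECT id, title, genre FROM movies WHERE genre = 'Horror'

Result:
id | title      | genre 
---+------------+-------
1  | Hereditary | Horror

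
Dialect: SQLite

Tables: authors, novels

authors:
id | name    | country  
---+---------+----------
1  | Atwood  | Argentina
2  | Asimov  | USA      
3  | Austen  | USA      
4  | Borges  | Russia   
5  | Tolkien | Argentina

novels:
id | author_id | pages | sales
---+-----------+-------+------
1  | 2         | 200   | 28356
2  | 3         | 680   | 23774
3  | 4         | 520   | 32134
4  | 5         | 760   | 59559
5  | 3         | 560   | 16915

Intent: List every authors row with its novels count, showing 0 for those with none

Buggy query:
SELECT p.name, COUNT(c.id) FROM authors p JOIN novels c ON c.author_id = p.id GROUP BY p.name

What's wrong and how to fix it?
Bug: INNER JOIN drops authors rows that have no matching novels rows

Fix: Use LEFT JOIN so parents without children still appear (COUNT(c.id) gives 0)

Corrected query:
SELECT p.name, COUNT(c.id) FROM authors p LEFT JOIN novels c ON c.author_id = p.id GROUP BY p.name

Result:
name    | COUNT(c.id)
--------+------------
Asimov  | 1          
Atwood  | 0          
Austen  | 2          
Borges  | 1          
Tolkien | 1          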